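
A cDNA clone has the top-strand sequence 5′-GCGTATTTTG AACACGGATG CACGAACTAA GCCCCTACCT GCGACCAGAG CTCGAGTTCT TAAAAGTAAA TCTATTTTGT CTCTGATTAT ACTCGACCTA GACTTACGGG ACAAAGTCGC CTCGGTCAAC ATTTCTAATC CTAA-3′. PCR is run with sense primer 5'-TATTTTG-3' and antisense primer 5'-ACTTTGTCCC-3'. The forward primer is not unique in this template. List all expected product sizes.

The forward primer TATTTTG matches the top strand at positions 4–10, 73–79.
The reverse primer's reverse complement is GGGACAAAGT, matching at positions 108–117.
Each forward site pairs with the reverse site to give a product ending at position 117: sizes 114, 45 bp.

114 bp, 45 bp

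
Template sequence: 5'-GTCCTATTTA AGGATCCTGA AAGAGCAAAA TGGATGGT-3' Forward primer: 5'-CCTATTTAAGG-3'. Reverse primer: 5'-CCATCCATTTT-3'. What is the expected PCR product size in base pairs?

Scanning the template, CCTATTTAAGG occurs at positions 3–13; this primer anneals to the bottom strand there with its 3' end pointing downstream.
Reverse complement of the reverse primer: AAAATGGATGG. This occurs on the top strand at positions 27–37.
The product runs from position 3 to position 37, so its length is 37 − 3 + 1 = 35 bp.

35 bp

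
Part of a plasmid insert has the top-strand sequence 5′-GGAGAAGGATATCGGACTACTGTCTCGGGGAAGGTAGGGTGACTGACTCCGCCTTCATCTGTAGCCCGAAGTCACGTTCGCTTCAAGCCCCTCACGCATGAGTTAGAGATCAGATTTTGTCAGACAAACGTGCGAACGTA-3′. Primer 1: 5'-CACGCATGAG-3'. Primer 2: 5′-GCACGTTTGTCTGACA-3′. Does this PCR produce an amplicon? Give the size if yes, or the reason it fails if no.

Primer 1 (CACGCATGAG) matches the top strand at positions 93–102; it acts as a forward primer.
Primer 2's reverse complement is TGTCAGACAAACGTGC, matching the top strand at positions 118–133; it acts as a reverse primer.
The 3' ends face each other across positions 93–133, giving a 41 bp product.

Yes — a 41 bp product.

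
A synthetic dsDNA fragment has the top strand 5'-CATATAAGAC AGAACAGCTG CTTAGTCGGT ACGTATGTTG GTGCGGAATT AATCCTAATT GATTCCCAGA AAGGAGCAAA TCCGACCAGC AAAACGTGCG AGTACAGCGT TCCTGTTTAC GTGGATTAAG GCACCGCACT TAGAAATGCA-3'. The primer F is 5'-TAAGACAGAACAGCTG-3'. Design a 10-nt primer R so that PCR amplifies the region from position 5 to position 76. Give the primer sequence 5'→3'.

The product's 3' end on the top strand is position 76.
The reverse primer anneals to the top strand over positions 67–76, i.e. to CAGAAAGGAG.
Its sequence written 5'→3' is the reverse complement: CTCCTTTCTG.

5'-CTCCTTTCTG-3'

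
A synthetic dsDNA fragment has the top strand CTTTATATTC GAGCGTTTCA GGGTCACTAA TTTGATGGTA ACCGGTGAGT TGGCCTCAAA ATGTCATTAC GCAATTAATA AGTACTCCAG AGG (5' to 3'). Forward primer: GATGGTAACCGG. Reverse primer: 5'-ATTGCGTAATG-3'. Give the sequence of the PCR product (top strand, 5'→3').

5'-GATGGTAACCGGTGAGTTGGCCTCAAAATGTCATTACGCAAT-3'

The forward primer matches the template at positions 34–45.
Taking the reverse complement of ATTGCGTAATG gives CATTACGCAAT, found at positions 65–75 on the template; the primer anneals here to the top strand with its 3' end pointing upstream.
The product is the template from position 34 through 75 (42 bp).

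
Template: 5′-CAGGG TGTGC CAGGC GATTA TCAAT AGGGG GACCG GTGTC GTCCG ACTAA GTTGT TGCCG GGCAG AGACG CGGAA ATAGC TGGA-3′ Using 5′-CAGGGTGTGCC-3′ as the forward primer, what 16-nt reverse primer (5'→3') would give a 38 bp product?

The forward primer binds at positions 1–11, so a 38 bp product ends at position 1 + 38 − 1 = 38.
The reverse primer anneals to the top strand over positions 23–38, i.e. to AATAGGGGGACCGGTG.
Its sequence written 5'→3' is the reverse complement: CACCGGTCCCCCTATT.

5'-CACCGGTCCCCCTATT-3'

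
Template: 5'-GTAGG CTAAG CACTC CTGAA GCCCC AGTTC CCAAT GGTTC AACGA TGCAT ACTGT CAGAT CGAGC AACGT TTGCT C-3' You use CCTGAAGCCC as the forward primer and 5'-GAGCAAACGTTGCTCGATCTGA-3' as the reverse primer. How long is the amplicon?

Scanning the template, CCTGAAGCCC occurs at positions 15–24; this primer anneals to the bottom strand there with its 3' end pointing downstream.
Reverse complement of the reverse primer: TCAGATCGAGCAACGTTTGCTC. This occurs on the top strand at positions 55–76.
Product length = (reverse-primer end) − (forward-primer start) + 1 = 76 − 15 + 1 = 62 bp.

62 bp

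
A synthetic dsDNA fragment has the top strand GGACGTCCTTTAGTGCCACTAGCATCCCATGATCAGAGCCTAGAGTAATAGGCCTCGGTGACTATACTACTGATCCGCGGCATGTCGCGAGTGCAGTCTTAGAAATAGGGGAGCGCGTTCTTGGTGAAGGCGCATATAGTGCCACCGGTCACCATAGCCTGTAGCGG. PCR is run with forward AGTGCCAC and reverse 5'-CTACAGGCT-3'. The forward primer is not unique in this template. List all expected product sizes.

The forward primer AGTGCCAC matches the top strand at positions 12–19, 138–145.
The reverse primer's reverse complement is AGCCTGTAG, matching at positions 156–164.
Each forward site pairs with the reverse site to give a product ending at position 164: sizes 153, 27 bp.

153 bp, 27 bp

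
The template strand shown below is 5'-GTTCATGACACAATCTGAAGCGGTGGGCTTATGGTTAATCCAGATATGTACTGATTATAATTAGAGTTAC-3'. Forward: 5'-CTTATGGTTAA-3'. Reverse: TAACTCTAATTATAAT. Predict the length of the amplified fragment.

42 bp

Scanning the template, CTTATGGTTAA occurs at positions 28–38; this primer anneals to the bottom strand there with its 3' end pointing downstream.
Reverse complement of the reverse primer: ATTATAATTAGAGTTA. This occurs on the top strand at positions 54–69.
Amplicon spans positions 28–69: 42 bp.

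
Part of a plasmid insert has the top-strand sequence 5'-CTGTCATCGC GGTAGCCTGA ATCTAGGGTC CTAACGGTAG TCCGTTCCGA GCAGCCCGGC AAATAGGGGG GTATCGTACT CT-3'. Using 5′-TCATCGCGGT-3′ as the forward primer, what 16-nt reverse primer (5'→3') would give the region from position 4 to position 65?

The product's 3' end on the top strand is position 65.
The reverse primer anneals to the top strand over positions 50–65, i.e. to AGCAGCCCGGCAAATA.
Its sequence written 5'→3' is the reverse complement: TATTTGCCGGGCTGCT.

5'-TATTTGCCGGGCTGCT-3'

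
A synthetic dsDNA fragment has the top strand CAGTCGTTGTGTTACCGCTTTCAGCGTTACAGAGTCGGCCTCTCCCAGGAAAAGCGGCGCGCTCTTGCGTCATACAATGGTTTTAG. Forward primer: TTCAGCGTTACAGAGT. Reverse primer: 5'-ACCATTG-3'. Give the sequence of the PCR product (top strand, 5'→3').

5'-TTCAGCGTTACAGAGTCGGCCTCTCCCAGGAAAAGCGGCGCGCTCTTGCGTCATACAATGGT-3'

Scanning the template, TTCAGCGTTACAGAGT occurs at positions 20–35; this primer anneals to the bottom strand there with its 3' end pointing downstream.
Taking the reverse complement of ACCATTG gives CAATGGT, found at positions 75–81 on the template; the primer anneals here to the top strand with its 3' end pointing upstream.
The product is the template from position 20 through 81 (62 bp).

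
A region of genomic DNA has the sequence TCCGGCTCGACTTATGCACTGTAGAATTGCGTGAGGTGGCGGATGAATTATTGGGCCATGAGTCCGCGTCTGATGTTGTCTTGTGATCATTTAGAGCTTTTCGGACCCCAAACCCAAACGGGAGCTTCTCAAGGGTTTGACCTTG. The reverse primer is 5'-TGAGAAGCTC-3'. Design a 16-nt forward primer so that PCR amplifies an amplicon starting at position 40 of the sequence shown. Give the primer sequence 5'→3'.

The reverse primer's reverse complement GAGCTTCTCA matches the template at positions 122–131; the product starts at position 40.
The forward primer is identical to the top strand over positions 40–55: CGGATGAATTATTGGG.

5'-CGGATGAATTATTGGG-3'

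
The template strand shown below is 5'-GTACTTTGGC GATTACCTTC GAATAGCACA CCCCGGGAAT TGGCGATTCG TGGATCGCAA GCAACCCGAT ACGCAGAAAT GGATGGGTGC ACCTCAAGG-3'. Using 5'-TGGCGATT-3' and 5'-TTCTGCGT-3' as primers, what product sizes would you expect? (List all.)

The forward primer TGGCGATT matches the top strand at positions 7–14, 41–48.
The reverse primer's reverse complement is ACGCAGAA, matching at positions 71–78.
Each forward site pairs with the reverse site to give a product ending at position 78: sizes 72, 38 bp.

72 bp, 38 bp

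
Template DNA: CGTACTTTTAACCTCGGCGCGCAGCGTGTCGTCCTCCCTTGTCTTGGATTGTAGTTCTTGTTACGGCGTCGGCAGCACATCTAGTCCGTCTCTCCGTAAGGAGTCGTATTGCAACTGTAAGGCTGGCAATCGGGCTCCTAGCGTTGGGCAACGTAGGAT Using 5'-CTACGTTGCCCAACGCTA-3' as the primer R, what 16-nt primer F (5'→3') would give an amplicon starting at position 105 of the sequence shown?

5'-CGTATTGCAACTGTAA-3'

The reverse primer's reverse complement TAGCGTTGGGCAACGTAG matches the template at positions 139–156; the product starts at position 105.
The forward primer is identical to the top strand over positions 105–120: CGTATTGCAACTGTAA.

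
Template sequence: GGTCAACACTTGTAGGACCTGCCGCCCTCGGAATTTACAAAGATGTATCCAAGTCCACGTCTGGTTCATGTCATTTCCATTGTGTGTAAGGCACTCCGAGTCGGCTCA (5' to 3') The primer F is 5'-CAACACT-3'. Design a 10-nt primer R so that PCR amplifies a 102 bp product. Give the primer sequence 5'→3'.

The forward primer binds at positions 4–10, so a 102 bp product ends at position 4 + 102 − 1 = 105.
The reverse primer anneals to the top strand over positions 96–105, i.e. to CCGAGTCGGC.
Its sequence written 5'→3' is the reverse complement: GCCGACTCGG.

5'-GCCGACTCGG-3'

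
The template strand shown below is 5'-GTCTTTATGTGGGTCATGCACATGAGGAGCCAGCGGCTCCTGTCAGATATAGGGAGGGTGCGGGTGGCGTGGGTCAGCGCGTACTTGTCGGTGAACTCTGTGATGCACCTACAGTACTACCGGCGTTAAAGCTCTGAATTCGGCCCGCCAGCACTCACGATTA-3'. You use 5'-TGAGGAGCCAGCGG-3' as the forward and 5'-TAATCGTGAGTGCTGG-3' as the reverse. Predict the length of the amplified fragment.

The forward primer matches the template at positions 23–36.
Reverse complement of the reverse primer: CCAGCACTCACGATTA. This occurs on the top strand at positions 148–163.
The product runs from position 23 to position 163, so its length is 163 − 23 + 1 = 141 bp.

141 bp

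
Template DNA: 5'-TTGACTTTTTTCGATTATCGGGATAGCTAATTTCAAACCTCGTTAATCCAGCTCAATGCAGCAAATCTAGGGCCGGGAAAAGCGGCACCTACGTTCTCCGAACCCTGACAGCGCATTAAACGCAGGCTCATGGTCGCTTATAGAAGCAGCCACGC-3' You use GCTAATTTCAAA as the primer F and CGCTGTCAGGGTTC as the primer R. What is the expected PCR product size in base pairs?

88 bp

Scanning the template, GCTAATTTCAAA occurs at positions 26–37; this primer anneals to the bottom strand there with its 3' end pointing downstream.
Taking the reverse complement of CGCTGTCAGGGTTC gives GAACCCTGACAGCG, found at positions 100–113 on the template; the primer anneals here to the top strand with its 3' end pointing upstream.
The product runs from position 26 to position 113, so its length is 113 − 26 + 1 = 88 bp.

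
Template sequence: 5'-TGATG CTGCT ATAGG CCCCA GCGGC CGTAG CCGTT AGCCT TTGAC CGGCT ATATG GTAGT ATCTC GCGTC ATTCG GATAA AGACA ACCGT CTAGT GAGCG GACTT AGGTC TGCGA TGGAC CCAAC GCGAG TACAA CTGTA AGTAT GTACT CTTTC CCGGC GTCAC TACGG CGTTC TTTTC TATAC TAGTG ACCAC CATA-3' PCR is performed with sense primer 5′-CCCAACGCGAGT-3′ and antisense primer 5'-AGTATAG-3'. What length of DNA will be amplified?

Scanning the template, CCCAACGCGAGT occurs at positions 120–131; this primer anneals to the bottom strand there with its 3' end pointing downstream.
Taking the reverse complement of AGTATAG gives CTATACT, found at positions 180–186 on the template; the primer anneals here to the top strand with its 3' end pointing upstream.
The product runs from position 120 to position 186, so its length is 186 − 120 + 1 = 67 bp.

67 bp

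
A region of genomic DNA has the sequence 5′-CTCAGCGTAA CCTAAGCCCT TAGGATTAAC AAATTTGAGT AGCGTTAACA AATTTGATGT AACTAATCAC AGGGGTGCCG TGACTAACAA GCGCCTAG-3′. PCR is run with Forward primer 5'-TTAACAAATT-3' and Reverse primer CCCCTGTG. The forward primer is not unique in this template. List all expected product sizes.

The forward primer TTAACAAATT matches the top strand at positions 26–35, 45–54.
The reverse primer's reverse complement is CACAGGGG, matching at positions 68–75.
Each forward site pairs with the reverse site to give a product ending at position 75: sizes 50, 31 bp.

50 bp, 31 bp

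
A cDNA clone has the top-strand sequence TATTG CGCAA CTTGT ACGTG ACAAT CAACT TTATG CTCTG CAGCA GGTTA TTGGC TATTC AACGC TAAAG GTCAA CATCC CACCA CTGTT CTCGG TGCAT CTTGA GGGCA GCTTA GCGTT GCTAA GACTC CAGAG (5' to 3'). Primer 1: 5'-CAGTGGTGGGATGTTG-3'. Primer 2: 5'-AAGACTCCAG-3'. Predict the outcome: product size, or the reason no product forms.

No product — the primers' 3' ends point away from each other.

Primer 1 (CAGTGGTGGGATGTTG) has reverse complement CAACATCCCACCACTG, which matches the top strand at positions 73–88; primer 1 anneals to the top strand there with its 3' end pointing upstream toward position 73.
Primer 2 (AAGACTCCAG) matches the top strand directly at positions 124–133; it anneals to the bottom strand with its 3' end pointing downstream toward position 133.
The 3' ends diverge (primer 1 extends toward position 1, primer 2 toward position 135), so the primers never converge on a shared product.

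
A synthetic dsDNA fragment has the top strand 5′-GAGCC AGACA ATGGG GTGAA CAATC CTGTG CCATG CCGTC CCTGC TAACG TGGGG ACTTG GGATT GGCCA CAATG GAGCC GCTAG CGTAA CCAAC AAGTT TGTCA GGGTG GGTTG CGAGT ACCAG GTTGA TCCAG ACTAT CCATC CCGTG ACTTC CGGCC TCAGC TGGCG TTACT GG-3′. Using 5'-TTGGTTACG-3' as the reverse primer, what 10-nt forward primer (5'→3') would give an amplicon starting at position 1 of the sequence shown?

The reverse primer's reverse complement CGTAACCAA matches the template at positions 86–94; the product starts at position 1.
The forward primer is identical to the top strand over positions 1–10: GAGCCAGACA.

5'-GAGCCAGACA-3'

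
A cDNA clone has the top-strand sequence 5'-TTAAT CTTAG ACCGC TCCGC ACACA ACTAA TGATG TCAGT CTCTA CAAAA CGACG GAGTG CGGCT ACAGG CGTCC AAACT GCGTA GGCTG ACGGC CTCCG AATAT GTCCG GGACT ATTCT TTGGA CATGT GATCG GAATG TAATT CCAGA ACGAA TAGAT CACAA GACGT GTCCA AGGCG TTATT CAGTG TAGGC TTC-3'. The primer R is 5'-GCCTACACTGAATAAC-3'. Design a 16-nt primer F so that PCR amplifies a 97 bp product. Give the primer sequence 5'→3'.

5'-CGAATATGTCCGGGAC-3'

The reverse primer's reverse complement GTTATTCAGTGTAGGC matches the template at positions 180–195, so the product ends at position 195.
A 97 bp product then starts at position 195 − 97 + 1 = 99.
The forward primer is identical to the top strand there: CGAATATGTCCGGGAC.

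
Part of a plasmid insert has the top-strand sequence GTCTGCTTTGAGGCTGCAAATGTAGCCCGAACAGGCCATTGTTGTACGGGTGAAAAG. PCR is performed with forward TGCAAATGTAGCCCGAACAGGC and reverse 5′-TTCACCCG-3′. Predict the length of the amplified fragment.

40 bp

Forward primer TGCAAATGTAGCCCGAACAGGC is found on the top strand at positions 15–36.
Reverse complement of the reverse primer: CGGGTGAA. This occurs on the top strand at positions 47–54.
Product length = (reverse-primer end) − (forward-primer start) + 1 = 54 − 15 + 1 = 40 bp.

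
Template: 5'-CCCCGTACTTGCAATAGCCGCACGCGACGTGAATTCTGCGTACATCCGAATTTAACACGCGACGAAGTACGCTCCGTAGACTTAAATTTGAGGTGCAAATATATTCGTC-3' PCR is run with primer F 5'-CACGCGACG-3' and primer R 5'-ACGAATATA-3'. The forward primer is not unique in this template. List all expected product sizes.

The forward primer CACGCGACG matches the top strand at positions 21–29, 56–64.
The reverse primer's reverse complement is TATATTCGT, matching at positions 100–108.
Each forward site pairs with the reverse site to give a product ending at position 108: sizes 88, 53 bp.

88 bp, 53 bp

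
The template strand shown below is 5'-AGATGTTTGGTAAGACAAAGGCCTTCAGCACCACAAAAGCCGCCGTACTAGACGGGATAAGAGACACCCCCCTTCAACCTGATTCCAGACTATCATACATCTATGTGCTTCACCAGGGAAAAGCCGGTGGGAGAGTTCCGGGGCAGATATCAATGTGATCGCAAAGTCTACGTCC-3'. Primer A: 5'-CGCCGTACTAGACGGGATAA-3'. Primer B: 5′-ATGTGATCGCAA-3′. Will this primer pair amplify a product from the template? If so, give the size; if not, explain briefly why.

No product — both primers anneal to the same strand and extend in the same direction.

Primer A (CGCCGTACTAGACGGGATAA) matches the top strand at positions 41–60 (3' end points downstream).
Primer B (ATGTGATCGCAA) also matches the top strand directly, at positions 153–164 — its reverse complement TTGCGATCACAT is not present.
Both primers anneal to the bottom strand with 3' ends pointing the same way, so neither can prime synthesis back toward the other.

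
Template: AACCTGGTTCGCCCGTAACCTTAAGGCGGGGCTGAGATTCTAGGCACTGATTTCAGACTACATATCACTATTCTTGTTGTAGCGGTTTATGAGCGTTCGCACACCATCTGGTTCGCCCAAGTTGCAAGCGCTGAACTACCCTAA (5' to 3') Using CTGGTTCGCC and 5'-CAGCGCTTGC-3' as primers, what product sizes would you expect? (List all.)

The forward primer CTGGTTCGCC matches the top strand at positions 4–13, 108–117.
The reverse primer's reverse complement is GCAAGCGCTG, matching at positions 124–133.
Each forward site pairs with the reverse site to give a product ending at position 133: sizes 130, 26 bp.

130 bp, 26 bp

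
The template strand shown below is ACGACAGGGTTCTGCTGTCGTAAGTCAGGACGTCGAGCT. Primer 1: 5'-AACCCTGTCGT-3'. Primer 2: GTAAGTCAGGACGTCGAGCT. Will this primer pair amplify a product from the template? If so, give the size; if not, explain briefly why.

No product — the primers' 3' ends point away from each other.

Primer 1 (AACCCTGTCGT) has reverse complement ACGACAGGGTT, which matches the top strand at positions 1–11; primer 1 anneals to the top strand there with its 3' end pointing upstream toward position 1.
Primer 2 (GTAAGTCAGGACGTCGAGCT) matches the top strand directly at positions 20–39; it anneals to the bottom strand with its 3' end pointing downstream toward position 39.
The 3' ends diverge (primer 1 extends toward position 1, primer 2 toward position 39), so the primers never converge on a shared product.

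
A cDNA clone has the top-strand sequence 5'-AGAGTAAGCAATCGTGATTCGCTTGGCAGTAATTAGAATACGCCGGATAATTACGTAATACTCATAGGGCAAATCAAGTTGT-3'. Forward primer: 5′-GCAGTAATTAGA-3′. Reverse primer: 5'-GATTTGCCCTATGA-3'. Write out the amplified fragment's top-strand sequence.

5'-GCAGTAATTAGAATACGCCGGATAATTACGTAATACTCATAGGGCAAATC-3'

Scanning the template, GCAGTAATTAGA occurs at positions 26–37; this primer anneals to the bottom strand there with its 3' end pointing downstream.
Reverse complement of the reverse primer: TCATAGGGCAAATC. This occurs on the top strand at positions 62–75.
The product is the template from position 26 through 75 (50 bp).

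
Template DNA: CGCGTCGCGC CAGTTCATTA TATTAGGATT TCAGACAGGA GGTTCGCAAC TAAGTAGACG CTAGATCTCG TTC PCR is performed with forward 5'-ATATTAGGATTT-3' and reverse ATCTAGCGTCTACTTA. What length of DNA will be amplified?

47 bp

The forward primer matches the template at positions 20–31.
Reverse complement of the reverse primer: TAAGTAGACGCTAGAT. This occurs on the top strand at positions 51–66.
Product length = (reverse-primer end) − (forward-primer start) + 1 = 66 − 20 + 1 = 47 bp.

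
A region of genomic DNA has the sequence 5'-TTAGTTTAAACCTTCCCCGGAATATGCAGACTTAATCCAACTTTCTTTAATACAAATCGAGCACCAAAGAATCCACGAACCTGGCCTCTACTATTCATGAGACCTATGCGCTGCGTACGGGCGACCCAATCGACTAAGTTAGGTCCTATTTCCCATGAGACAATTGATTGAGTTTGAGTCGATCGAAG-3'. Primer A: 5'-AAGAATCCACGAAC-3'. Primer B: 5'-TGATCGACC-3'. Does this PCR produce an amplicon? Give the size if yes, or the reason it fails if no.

No product — primer B has no binding site in the template.

Primer B (TGATCGACC) does not match the top strand, and its reverse complement GGTCGATCA does not match either.
With no annealing site for primer B, no amplification occurs.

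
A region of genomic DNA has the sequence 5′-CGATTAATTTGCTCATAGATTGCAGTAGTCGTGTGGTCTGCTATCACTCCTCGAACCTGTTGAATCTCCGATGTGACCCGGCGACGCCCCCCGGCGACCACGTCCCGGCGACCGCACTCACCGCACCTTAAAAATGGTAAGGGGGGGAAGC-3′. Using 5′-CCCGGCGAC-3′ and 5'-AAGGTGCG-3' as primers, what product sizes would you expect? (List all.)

The forward primer CCCGGCGAC matches the top strand at positions 77–85, 90–98, 104–112.
The reverse primer's reverse complement is CGCACCTT, matching at positions 122–129.
Each forward site pairs with the reverse site to give a product ending at position 129: sizes 53, 40, 26 bp.

53 bp, 40 bp, 26 bp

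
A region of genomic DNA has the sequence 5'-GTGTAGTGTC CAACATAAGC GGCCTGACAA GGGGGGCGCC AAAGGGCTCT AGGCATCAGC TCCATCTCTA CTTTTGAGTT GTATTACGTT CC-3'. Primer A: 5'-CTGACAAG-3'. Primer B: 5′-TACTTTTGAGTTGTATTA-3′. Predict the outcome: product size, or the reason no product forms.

Primer A (CTGACAAG) matches the top strand at positions 24–31 (3' end points downstream).
Primer B (TACTTTTGAGTTGTATTA) also matches the top strand directly, at positions 69–86 — its reverse complement TAATACAACTCAAAAGTA is not present.
Both primers anneal to the bottom strand with 3' ends pointing the same way, so neither can prime synthesis back toward the other.

No product — both primers anneal to the same strand and extend in the same direction.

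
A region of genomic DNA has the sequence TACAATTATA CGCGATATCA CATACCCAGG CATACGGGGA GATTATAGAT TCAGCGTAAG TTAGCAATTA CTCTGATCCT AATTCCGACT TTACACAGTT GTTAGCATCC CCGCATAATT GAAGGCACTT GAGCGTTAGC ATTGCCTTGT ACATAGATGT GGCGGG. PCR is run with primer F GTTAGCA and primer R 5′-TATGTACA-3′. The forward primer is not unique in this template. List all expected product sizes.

The forward primer GTTAGCA matches the top strand at positions 60–66, 101–107, 135–141.
The reverse primer's reverse complement is TGTACATA, matching at positions 148–155.
Each forward site pairs with the reverse site to give a product ending at position 155: sizes 96, 55, 21 bp.

96 bp, 55 bp, 21 bp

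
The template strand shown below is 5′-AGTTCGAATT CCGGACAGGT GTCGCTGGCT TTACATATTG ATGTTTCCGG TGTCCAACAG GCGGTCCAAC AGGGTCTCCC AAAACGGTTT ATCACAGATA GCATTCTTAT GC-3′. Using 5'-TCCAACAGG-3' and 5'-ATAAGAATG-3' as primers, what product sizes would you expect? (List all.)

The forward primer TCCAACAGG matches the top strand at positions 53–61, 65–73.
The reverse primer's reverse complement is CATTCTTAT, matching at positions 102–110.
Each forward site pairs with the reverse site to give a product ending at position 110: sizes 58, 46 bp.

58 bp, 46 bp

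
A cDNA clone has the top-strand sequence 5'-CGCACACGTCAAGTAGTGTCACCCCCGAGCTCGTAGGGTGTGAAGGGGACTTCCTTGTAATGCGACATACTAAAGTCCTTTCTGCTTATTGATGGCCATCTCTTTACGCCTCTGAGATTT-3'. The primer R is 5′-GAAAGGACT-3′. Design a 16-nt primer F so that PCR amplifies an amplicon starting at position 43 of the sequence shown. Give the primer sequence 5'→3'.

5'-AAGGGGACTTCCTTGT-3'

The reverse primer's reverse complement AGTCCTTTC matches the template at positions 74–82; the product starts at position 43.
The forward primer is identical to the top strand over positions 43–58: AAGGGGACTTCCTTGT.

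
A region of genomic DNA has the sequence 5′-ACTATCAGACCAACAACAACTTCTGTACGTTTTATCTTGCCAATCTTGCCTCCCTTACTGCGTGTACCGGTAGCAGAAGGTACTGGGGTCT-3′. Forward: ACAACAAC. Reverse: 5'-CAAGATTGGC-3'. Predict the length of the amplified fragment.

Scanning the template, ACAACAAC occurs at positions 13–20; this primer anneals to the bottom strand there with its 3' end pointing downstream.
Taking the reverse complement of CAAGATTGGC gives GCCAATCTTG, found at positions 39–48 on the template; the primer anneals here to the top strand with its 3' end pointing upstream.
Product length = (reverse-primer end) − (forward-primer start) + 1 = 48 − 13 + 1 = 36 bp.

36 bp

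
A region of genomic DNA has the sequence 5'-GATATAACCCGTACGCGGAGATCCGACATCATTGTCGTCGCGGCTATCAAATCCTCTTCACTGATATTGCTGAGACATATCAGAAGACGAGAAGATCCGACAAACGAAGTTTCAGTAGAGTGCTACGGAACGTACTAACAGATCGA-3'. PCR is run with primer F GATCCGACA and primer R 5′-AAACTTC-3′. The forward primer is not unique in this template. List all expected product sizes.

The forward primer GATCCGACA matches the top strand at positions 20–28, 94–102.
The reverse primer's reverse complement is GAAGTTT, matching at positions 106–112.
Each forward site pairs with the reverse site to give a product ending at position 112: sizes 93, 19 bp.

93 bp, 19 bp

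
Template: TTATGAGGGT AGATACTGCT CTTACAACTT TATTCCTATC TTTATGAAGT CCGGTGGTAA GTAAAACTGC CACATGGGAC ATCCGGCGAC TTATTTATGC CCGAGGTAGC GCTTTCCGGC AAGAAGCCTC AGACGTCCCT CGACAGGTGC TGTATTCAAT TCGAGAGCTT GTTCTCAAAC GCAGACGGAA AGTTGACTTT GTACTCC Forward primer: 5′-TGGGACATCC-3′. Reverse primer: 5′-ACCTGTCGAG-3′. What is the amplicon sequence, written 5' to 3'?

Scanning the template, TGGGACATCC occurs at positions 75–84; this primer anneals to the bottom strand there with its 3' end pointing downstream.
The reverse primer's reverse complement is CTCGACAGGT, which matches the template at positions 139–148.
The product is the template from position 75 through 148 (74 bp).

5'-TGGGACATCCGGCGACTTATTTATGCCCGAGGTAGCGCTTTCCGGCAAGAAGCCTCAGACGTCCCTCGACAGGT-3'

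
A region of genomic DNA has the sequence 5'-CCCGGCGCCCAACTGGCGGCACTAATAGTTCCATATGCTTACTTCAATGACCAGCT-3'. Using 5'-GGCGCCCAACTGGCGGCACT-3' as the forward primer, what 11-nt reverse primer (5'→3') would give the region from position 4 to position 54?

The product's 3' end on the top strand is position 54.
The reverse primer anneals to the top strand over positions 44–54, i.e. to TCAATGACCAG.
Its sequence written 5'→3' is the reverse complement: CTGGTCATTGA.

5'-CTGGTCATTGA-3'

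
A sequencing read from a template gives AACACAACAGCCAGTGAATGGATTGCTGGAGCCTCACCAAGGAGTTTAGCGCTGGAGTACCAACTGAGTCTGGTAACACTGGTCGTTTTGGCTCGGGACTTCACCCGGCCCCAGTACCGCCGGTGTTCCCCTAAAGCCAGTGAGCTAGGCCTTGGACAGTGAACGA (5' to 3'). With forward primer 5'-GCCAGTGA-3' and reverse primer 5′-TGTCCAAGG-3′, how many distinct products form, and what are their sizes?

Two products: 149 bp, 23 bp

The forward primer GCCAGTGA matches the top strand at positions 10–17, 136–143.
The reverse primer's reverse complement is CCTTGGACA, matching at positions 150–158.
Each forward site pairs with the reverse site to give a product ending at position 158: sizes 149, 23 bp.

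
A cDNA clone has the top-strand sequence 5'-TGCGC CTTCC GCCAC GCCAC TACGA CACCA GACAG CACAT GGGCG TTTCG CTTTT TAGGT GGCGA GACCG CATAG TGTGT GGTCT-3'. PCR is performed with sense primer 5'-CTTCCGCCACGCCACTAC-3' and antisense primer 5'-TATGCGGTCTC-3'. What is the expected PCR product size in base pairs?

69 bp

Forward primer CTTCCGCCACGCCACTAC is found on the top strand at positions 6–23.
Taking the reverse complement of TATGCGGTCTC gives GAGACCGCATA, found at positions 64–74 on the template; the primer anneals here to the top strand with its 3' end pointing upstream.
Amplicon spans positions 6–74: 69 bp.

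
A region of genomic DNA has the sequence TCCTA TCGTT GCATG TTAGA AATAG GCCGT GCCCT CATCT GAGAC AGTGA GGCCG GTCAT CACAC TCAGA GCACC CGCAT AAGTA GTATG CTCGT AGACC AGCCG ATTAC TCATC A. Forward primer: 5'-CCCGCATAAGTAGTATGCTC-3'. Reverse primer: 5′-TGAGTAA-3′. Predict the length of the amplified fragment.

40 bp

The forward primer matches the template at positions 74–93.
The reverse primer's reverse complement is TTACTCA, which matches the template at positions 107–113.
Amplicon spans positions 74–113: 40 bp.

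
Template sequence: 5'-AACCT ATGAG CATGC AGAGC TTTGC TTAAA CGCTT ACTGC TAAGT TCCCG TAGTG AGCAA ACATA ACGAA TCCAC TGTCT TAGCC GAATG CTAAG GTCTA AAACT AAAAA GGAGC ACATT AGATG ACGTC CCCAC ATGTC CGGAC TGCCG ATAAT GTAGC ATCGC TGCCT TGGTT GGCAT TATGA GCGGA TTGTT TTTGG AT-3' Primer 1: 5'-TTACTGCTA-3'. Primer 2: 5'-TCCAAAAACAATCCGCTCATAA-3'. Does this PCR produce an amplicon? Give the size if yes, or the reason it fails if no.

Primer 1 (TTACTGCTA) matches the top strand at positions 34–42; it acts as a forward primer.
Primer 2's reverse complement is TTATGAGCGGATTGTTTTTGGA, matching the top strand at positions 180–201; it acts as a reverse primer.
The 3' ends face each other across positions 34–201, giving a 168 bp product.

Yes — a 168 bp product.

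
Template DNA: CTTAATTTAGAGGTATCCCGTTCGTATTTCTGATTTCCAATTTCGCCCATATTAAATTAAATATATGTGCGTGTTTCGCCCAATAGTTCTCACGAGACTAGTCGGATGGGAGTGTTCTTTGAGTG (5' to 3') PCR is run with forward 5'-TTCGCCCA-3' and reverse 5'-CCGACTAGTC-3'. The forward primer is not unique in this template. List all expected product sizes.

The forward primer TTCGCCCA matches the top strand at positions 42–49, 75–82.
The reverse primer's reverse complement is GACTAGTCGG, matching at positions 96–105.
Each forward site pairs with the reverse site to give a product ending at position 105: sizes 64, 31 bp.

64 bp, 31 bp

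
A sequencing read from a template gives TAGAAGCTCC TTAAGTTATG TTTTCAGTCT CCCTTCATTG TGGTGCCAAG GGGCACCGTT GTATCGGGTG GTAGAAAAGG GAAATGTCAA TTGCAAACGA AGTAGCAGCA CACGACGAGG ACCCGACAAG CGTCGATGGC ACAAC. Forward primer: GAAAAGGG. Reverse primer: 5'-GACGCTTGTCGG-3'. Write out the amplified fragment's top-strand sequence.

5'-GAAAAGGGAAATGTCAATTGCAAACGAAGTAGCAGCACACGACGAGGACCCGACAAGCGTC-3'

Scanning the template, GAAAAGGG occurs at positions 74–81; this primer anneals to the bottom strand there with its 3' end pointing downstream.
Taking the reverse complement of GACGCTTGTCGG gives CCGACAAGCGTC, found at positions 123–134 on the template; the primer anneals here to the top strand with its 3' end pointing upstream.
The product is the template from position 74 through 134 (61 bp).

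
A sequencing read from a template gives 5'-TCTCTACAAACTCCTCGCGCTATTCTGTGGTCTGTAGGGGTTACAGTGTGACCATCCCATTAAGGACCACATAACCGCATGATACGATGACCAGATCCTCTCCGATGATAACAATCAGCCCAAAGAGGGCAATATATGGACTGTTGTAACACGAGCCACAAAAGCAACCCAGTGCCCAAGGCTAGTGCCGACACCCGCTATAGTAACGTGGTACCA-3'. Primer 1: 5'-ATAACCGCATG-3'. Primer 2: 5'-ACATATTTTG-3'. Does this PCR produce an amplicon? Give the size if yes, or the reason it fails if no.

Primer 2 (ACATATTTTG) does not match the top strand, and its reverse complement CAAAATATGT does not match either.
With no annealing site for primer 2, no amplification occurs.

No product — primer 2 has no binding site in the template.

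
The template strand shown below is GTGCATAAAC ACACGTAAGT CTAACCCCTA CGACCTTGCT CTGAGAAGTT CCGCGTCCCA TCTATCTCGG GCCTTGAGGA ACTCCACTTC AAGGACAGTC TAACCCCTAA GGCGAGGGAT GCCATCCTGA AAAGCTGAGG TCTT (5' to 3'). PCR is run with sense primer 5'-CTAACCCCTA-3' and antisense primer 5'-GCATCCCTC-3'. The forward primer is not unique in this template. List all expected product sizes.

The forward primer CTAACCCCTA matches the top strand at positions 21–30, 100–109.
The reverse primer's reverse complement is GAGGGATGC, matching at positions 114–122.
Each forward site pairs with the reverse site to give a product ending at position 122: sizes 102, 23 bp.

102 bp, 23 bp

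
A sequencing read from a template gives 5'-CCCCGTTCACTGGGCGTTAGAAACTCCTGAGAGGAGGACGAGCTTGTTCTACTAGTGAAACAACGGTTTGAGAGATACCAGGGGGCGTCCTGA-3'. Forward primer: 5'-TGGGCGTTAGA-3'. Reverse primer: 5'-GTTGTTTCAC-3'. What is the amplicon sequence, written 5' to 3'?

Forward primer TGGGCGTTAGA is found on the top strand at positions 11–21.
The reverse primer's reverse complement is GTGAAACAAC, which matches the template at positions 55–64.
The product is the template from position 11 through 64 (54 bp).

5'-TGGGCGTTAGAAACTCCTGAGAGGAGGACGAGCTTGTTCTACTAGTGAAACAAC-3'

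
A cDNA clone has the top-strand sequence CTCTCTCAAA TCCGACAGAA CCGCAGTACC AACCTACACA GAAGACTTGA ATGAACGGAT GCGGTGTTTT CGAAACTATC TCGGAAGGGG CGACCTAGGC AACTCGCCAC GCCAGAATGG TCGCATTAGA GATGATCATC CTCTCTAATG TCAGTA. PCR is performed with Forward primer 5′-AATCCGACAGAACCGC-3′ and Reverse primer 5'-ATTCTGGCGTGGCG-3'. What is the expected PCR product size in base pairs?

110 bp

Forward primer AATCCGACAGAACCGC is found on the top strand at positions 9–24.
The reverse primer's reverse complement is CGCCACGCCAGAAT, which matches the template at positions 105–118.
Amplicon spans positions 9–118: 110 bp.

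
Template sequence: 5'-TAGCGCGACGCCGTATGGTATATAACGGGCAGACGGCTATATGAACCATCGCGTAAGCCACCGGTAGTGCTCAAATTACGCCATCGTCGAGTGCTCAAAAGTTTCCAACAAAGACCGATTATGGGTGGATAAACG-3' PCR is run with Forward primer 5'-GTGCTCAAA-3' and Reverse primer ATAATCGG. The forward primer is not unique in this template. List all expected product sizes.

The forward primer GTGCTCAAA matches the top strand at positions 67–75, 91–99.
The reverse primer's reverse complement is CCGATTAT, matching at positions 115–122.
Each forward site pairs with the reverse site to give a product ending at position 122: sizes 56, 32 bp.

56 bp, 32 bp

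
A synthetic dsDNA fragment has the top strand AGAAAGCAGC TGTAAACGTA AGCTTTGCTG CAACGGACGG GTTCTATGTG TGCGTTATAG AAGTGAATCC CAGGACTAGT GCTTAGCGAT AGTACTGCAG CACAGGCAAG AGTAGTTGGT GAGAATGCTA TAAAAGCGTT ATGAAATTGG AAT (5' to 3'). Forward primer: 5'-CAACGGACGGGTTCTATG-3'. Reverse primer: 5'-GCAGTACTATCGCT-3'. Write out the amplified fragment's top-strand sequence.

5'-CAACGGACGGGTTCTATGTGTGCGTTATAGAAGTGAATCCCAGGACTAGTGCTTAGCGATAGTACTGC-3'

Forward primer CAACGGACGGGTTCTATG is found on the top strand at positions 31–48.
Reverse complement of the reverse primer: AGCGATAGTACTGC. This occurs on the top strand at positions 85–98.
The product is the template from position 31 through 98 (68 bp).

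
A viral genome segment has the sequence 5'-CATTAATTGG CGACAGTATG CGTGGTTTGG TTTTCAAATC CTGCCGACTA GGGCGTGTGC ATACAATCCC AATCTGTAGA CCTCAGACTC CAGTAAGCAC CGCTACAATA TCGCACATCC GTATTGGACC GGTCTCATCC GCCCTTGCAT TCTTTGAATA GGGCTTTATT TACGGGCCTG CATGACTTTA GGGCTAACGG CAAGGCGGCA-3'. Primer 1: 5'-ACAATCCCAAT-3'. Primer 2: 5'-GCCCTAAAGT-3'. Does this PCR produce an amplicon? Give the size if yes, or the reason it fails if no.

Yes — a 132 bp product.

Primer 1 (ACAATCCCAAT) matches the top strand at positions 63–73; it acts as a forward primer.
Primer 2's reverse complement is ACTTTAGGGC, matching the top strand at positions 185–194; it acts as a reverse primer.
The 3' ends face each other across positions 63–194, giving a 132 bp product.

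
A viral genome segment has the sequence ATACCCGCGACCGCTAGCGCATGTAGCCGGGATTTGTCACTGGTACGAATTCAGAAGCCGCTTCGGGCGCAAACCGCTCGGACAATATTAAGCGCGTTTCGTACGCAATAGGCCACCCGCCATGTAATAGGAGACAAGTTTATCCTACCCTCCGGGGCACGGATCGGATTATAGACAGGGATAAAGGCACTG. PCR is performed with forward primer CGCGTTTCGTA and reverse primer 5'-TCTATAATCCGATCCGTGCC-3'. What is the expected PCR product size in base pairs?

The forward primer matches the template at positions 93–103.
The reverse primer's reverse complement is GGCACGGATCGGATTATAGA, which matches the template at positions 156–175.
Amplicon spans positions 93–175: 83 bp.

83 bp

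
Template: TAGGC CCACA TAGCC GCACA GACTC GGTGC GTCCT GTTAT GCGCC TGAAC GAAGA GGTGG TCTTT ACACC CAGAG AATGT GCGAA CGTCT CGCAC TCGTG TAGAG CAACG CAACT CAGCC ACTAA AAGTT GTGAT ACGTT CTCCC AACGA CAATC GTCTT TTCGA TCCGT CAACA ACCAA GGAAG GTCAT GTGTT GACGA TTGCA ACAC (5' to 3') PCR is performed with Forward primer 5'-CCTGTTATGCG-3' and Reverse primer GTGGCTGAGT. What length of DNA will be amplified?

Scanning the template, CCTGTTATGCG occurs at positions 33–43; this primer anneals to the bottom strand there with its 3' end pointing downstream.
Taking the reverse complement of GTGGCTGAGT gives ACTCAGCCAC, found at positions 113–122 on the template; the primer anneals here to the top strand with its 3' end pointing upstream.
The product runs from position 33 to position 122, so its length is 122 − 33 + 1 = 90 bp.

90 bp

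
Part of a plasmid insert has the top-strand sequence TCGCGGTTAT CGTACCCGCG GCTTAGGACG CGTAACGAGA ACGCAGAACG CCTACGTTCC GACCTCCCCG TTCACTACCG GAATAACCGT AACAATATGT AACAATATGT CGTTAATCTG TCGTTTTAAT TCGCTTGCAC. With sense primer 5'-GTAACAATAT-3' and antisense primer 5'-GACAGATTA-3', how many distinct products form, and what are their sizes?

Two products: 34 bp, 24 bp

The forward primer GTAACAATAT matches the top strand at positions 89–98, 99–108.
The reverse primer's reverse complement is TAATCTGTC, matching at positions 114–122.
Each forward site pairs with the reverse site to give a product ending at position 122: sizes 34, 24 bp.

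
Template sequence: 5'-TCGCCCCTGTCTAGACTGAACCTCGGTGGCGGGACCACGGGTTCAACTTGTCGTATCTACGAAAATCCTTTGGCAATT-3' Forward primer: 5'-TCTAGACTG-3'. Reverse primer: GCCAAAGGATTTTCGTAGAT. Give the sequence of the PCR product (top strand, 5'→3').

5'-TCTAGACTGAACCTCGGTGGCGGGACCACGGGTTCAACTTGTCGTATCTACGAAAATCCTTTGGC-3'

The forward primer matches the template at positions 10–18.
Reverse complement of the reverse primer: ATCTACGAAAATCCTTTGGC. This occurs on the top strand at positions 55–74.
The product is the template from position 10 through 74 (65 bp).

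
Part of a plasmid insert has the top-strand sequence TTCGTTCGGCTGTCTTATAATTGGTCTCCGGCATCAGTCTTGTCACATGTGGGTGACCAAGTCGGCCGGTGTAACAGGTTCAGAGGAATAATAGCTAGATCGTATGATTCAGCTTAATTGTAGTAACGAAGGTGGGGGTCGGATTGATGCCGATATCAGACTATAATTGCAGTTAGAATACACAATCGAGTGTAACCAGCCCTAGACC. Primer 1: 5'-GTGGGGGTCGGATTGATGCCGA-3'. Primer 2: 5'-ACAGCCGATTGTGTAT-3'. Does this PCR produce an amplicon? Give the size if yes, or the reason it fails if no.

No product — primer 2 has no binding site in the template.

Primer 2 (ACAGCCGATTGTGTAT) does not match the top strand, and its reverse complement ATACACAATCGGCTGT does not match either.
With no annealing site for primer 2, no amplification occurs.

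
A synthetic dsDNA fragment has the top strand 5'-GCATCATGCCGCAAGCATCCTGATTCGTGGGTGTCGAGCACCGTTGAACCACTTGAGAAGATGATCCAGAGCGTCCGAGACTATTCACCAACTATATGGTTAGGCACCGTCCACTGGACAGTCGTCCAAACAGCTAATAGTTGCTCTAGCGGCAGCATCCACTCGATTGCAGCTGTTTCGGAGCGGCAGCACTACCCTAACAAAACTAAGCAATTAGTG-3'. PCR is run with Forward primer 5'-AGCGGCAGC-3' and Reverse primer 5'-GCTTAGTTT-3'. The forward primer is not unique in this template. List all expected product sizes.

64 bp, 30 bp

The forward primer AGCGGCAGC matches the top strand at positions 148–156, 182–190.
The reverse primer's reverse complement is AAACTAAGC, matching at positions 203–211.
Each forward site pairs with the reverse site to give a product ending at position 211: sizes 64, 30 bp.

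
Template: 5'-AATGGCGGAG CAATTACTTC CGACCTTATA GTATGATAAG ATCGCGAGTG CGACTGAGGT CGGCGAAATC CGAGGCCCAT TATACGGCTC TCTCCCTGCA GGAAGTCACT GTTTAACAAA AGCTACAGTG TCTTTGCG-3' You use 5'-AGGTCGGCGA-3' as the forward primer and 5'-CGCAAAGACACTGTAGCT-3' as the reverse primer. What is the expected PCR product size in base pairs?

82 bp

Scanning the template, AGGTCGGCGA occurs at positions 57–66; this primer anneals to the bottom strand there with its 3' end pointing downstream.
Reverse complement of the reverse primer: AGCTACAGTGTCTTTGCG. This occurs on the top strand at positions 121–138.
Amplicon spans positions 57–138: 82 bp.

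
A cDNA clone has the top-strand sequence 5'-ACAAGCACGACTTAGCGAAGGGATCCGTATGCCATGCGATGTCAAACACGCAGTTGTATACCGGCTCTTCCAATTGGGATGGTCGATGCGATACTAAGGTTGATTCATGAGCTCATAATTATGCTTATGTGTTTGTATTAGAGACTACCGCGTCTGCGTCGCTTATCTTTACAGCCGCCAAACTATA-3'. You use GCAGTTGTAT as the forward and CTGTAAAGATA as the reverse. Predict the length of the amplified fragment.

125 bp

The forward primer matches the template at positions 50–59.
Reverse complement of the reverse primer: TATCTTTACAG. This occurs on the top strand at positions 164–174.
Amplicon spans positions 50–174: 125 bp.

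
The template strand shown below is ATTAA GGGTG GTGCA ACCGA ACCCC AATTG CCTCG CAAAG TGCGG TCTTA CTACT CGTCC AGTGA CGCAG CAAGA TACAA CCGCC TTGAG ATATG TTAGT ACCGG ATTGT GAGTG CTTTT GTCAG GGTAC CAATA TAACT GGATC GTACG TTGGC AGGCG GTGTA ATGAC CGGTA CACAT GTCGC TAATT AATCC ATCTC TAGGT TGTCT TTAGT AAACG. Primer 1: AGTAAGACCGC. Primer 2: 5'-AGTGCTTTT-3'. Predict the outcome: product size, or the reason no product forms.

Primer 1 (AGTAAGACCGC) has reverse complement GCGGTCTTACT, which matches the top strand at positions 42–52; primer 1 anneals to the top strand there with its 3' end pointing upstream toward position 42.
Primer 2 (AGTGCTTTT) matches the top strand directly at positions 112–120; it anneals to the bottom strand with its 3' end pointing downstream toward position 120.
The 3' ends diverge (primer 1 extends toward position 1, primer 2 toward position 220), so the primers never converge on a shared product.

No product — the primers' 3' ends point away from each other.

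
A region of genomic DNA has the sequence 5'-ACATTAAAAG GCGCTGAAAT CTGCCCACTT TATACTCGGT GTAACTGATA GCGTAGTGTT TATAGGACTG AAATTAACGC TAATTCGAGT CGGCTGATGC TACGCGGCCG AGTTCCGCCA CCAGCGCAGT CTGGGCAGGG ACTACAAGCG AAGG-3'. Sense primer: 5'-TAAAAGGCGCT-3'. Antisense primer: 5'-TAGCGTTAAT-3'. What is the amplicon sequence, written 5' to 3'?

Scanning the template, TAAAAGGCGCT occurs at positions 5–15; this primer anneals to the bottom strand there with its 3' end pointing downstream.
Reverse complement of the reverse primer: ATTAACGCTA. This occurs on the top strand at positions 73–82.
The product is the template from position 5 through 82 (78 bp).

5'-TAAAAGGCGCTGAAATCTGCCCACTTTATACTCGGTGTAACTGATAGCGTAGTGTTTATAGGACTGAAATTAACGCTA-3'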